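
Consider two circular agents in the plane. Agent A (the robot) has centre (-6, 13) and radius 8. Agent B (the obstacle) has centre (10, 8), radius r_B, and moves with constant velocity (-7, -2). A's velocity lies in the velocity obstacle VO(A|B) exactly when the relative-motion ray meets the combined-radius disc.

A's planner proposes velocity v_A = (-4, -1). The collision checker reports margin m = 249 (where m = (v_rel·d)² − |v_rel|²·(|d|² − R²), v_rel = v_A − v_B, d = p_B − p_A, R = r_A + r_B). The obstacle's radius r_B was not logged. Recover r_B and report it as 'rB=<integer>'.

m = 249
d = (16, -5);  v_rel = (3, 1),  |v_rel|² = 10
v_rel×d = (3)·(-5) − (1)·(16) = -31
since m = R²·10 − (-31)²:  R² = (961 + 249) / 10 = 121
R = √121 = 11  ⇒  r_B = 11 − 8 = 3

rB=3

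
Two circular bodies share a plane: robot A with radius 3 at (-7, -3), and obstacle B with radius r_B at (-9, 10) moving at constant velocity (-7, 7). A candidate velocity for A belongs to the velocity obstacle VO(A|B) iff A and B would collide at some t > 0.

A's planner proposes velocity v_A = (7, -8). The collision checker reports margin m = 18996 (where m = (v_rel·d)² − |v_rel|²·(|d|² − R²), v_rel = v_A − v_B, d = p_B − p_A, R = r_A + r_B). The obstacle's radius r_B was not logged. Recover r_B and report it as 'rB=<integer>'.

m = 18996
d = (-2, 13);  v_rel = (14, -15),  |v_rel|² = 421
v_rel×d = (14)·(13) − (-15)·(-2) = 152
since m = R²·421 − 152²:  R² = (23104 + 18996) / 421 = 100
R = √100 = 10  ⇒  r_B = 10 − 3 = 7

rB=7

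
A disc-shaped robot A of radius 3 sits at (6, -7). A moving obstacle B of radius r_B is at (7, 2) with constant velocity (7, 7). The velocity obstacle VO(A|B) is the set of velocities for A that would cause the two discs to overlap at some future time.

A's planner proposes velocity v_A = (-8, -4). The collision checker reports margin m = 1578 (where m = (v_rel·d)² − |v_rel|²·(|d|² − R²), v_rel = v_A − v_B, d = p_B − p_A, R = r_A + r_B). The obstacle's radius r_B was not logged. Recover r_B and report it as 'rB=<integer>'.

m = 1578
d = (1, 9);  v_rel = (-15, -11),  |v_rel|² = 346
v_rel×d = (-15)·(9) − (-11)·(1) = -124
since m = R²·346 − (-124)²:  R² = (15376 + 1578) / 346 = 49
R = √49 = 7  ⇒  r_B = 7 − 3 = 4

rB=4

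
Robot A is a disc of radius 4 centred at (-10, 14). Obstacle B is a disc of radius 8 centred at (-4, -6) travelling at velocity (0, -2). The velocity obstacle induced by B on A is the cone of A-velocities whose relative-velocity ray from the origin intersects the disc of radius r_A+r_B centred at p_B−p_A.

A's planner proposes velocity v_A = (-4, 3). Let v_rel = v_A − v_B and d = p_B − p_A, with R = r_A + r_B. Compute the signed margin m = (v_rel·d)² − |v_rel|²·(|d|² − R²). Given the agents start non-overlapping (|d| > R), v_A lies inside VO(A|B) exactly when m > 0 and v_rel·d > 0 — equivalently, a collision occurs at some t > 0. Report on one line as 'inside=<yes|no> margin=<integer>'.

d = (6, -20),  |d|² = 436;  R = 4+8 = 12,  c = 436−12² = 292
v_rel = (-4, 5),  |v_rel|² = 41;  v_rel·d = (-4)·(6) + (5)·(-20) = -124
41·t² + 248·t + 292 = 0  ⇒  m = (-124)² − 41·292 = 3404
m = 3404 > 0,  v_rel·d = -124 < 0  ⇒  outside

inside=no margin=3404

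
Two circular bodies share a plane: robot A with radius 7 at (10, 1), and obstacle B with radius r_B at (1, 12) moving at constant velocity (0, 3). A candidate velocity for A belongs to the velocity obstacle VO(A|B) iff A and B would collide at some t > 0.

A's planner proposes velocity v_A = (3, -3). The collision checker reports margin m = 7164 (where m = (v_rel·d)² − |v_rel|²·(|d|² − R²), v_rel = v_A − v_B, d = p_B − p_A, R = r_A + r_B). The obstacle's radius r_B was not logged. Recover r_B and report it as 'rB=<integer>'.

m = 7164
d = (-9, 11);  v_rel = (3, -6),  |v_rel|² = 45
v_rel×d = (3)·(11) − (-6)·(-9) = -21
since m = R²·45 − (-21)²:  R² = (441 + 7164) / 45 = 169
R = √169 = 13  ⇒  r_B = 13 − 7 = 6

rB=6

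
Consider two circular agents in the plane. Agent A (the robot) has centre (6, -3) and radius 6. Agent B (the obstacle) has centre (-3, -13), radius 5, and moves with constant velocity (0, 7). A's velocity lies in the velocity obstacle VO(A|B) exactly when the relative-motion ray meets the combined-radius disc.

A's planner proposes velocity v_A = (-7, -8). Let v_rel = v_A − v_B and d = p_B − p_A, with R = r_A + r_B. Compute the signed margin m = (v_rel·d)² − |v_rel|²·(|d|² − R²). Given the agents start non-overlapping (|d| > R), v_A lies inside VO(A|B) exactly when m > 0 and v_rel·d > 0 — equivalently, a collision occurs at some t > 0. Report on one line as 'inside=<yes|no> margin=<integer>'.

d = (-9, -10),  |d|² = 181;  R = 6+5 = 11,  c = 181−11² = 60
v_rel = (-7, -15),  |v_rel|² = 274;  v_rel·d = (-7)·(-9) + (-15)·(-10) = 213
274·t² − 426·t + 60 = 0  ⇒  m = 213² − 274·60 = 28929
m = 28929 > 0,  v_rel·d = 213 > 0  ⇒  inside

inside=yes margin=28929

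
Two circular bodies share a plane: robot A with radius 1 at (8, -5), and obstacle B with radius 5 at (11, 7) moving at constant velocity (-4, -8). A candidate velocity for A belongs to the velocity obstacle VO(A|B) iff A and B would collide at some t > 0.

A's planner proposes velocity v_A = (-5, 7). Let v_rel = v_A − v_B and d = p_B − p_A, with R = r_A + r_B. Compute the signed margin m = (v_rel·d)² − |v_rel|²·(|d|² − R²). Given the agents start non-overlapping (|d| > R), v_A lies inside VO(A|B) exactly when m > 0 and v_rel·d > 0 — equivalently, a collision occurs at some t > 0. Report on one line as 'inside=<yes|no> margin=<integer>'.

d = (3, 12),  |d|² = 153;  R = 1+5 = 6,  c = 153−6² = 117
v_rel = (-1, 15),  |v_rel|² = 226;  v_rel·d = (-1)·(3) + (15)·(12) = 177
226·t² − 354·t + 117 = 0  ⇒  m = 177² − 226·117 = 4887
m = 4887 > 0,  v_rel·d = 177 > 0  ⇒  inside

inside=yes margin=4887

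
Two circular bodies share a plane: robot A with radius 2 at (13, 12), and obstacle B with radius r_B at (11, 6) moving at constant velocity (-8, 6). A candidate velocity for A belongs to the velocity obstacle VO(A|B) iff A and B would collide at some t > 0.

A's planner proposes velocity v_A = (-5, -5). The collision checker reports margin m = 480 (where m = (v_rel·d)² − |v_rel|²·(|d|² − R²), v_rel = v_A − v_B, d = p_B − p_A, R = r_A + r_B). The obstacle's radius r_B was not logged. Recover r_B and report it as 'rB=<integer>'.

m = 480
d = (-2, -6);  v_rel = (3, -11),  |v_rel|² = 130
v_rel×d = (3)·(-6) − (-11)·(-2) = -40
since m = R²·130 − (-40)²:  R² = (1600 + 480) / 130 = 16
R = √16 = 4  ⇒  r_B = 4 − 2 = 2

rB=2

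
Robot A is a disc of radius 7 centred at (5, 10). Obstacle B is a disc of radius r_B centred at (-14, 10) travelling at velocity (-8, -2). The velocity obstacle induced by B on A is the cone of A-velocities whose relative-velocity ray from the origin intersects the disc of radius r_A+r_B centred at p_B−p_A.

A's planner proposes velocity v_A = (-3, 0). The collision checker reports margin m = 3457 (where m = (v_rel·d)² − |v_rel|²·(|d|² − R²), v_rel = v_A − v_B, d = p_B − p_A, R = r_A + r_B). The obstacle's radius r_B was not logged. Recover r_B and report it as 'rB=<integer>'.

m = 3457
d = (-19, 0);  v_rel = (5, 2),  |v_rel|² = 29
v_rel×d = (5)·(0) − (2)·(-19) = 38
since m = R²·29 − 38²:  R² = (1444 + 3457) / 29 = 169
R = √169 = 13  ⇒  r_B = 13 − 7 = 6

rB=6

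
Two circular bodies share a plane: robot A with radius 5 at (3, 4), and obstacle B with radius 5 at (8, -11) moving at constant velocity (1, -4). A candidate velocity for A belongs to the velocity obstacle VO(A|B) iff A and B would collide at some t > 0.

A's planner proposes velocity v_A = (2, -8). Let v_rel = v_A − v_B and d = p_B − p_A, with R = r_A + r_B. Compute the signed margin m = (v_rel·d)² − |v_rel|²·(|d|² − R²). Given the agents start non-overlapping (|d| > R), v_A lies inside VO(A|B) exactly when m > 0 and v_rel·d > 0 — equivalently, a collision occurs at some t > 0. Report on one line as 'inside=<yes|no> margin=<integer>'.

d = (5, -15),  |d|² = 250;  R = 5+5 = 10,  c = 250−10² = 150
v_rel = (1, -4),  |v_rel|² = 17;  v_rel·d = (1)·(5) + (-4)·(-15) = 65
17·t² − 130·t + 150 = 0  ⇒  m = 65² − 17·150 = 1675
m = 1675 > 0,  v_rel·d = 65 > 0  ⇒  inside

inside=yes margin=1675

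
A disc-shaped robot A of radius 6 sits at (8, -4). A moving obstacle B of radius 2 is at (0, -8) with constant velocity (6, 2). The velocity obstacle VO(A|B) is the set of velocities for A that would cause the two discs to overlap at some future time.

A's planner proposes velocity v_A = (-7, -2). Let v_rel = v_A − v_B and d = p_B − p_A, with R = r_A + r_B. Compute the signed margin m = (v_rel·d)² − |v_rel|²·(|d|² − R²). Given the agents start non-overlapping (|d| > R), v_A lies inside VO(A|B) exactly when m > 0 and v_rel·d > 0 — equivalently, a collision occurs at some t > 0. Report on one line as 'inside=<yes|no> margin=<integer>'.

d = (-8, -4),  |d|² = 80;  R = 6+2 = 8,  c = 80−8² = 16
v_rel = (-13, -4),  |v_rel|² = 185;  v_rel·d = (-13)·(-8) + (-4)·(-4) = 120
185·t² − 240·t + 16 = 0  ⇒  m = 120² − 185·16 = 11440
m = 11440 > 0,  v_rel·d = 120 > 0  ⇒  inside

inside=yes margin=11440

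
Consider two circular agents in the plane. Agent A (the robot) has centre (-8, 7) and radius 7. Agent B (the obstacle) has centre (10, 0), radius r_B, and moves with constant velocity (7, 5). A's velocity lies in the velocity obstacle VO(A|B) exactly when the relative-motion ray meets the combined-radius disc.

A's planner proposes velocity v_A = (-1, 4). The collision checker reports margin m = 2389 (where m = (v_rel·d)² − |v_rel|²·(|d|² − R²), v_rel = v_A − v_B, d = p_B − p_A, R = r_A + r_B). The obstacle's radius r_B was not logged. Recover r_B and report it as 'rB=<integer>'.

m = 2389
d = (18, -7);  v_rel = (-8, -1),  |v_rel|² = 65
v_rel×d = (-8)·(-7) − (-1)·(18) = 74
since m = R²·65 − 74²:  R² = (5476 + 2389) / 65 = 121
R = √121 = 11  ⇒  r_B = 11 − 7 = 4

rB=4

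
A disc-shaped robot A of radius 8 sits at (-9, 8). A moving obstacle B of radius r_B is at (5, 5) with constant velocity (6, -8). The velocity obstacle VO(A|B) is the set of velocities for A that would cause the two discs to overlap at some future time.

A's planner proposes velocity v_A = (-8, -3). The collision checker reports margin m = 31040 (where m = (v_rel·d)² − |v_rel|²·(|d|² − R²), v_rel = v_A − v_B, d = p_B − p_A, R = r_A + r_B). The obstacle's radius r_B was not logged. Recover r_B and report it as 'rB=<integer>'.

m = 31040
d = (14, -3);  v_rel = (-14, 5),  |v_rel|² = 221
v_rel×d = (-14)·(-3) − (5)·(14) = -28
since m = R²·221 − (-28)²:  R² = (784 + 31040) / 221 = 144
R = √144 = 12  ⇒  r_B = 12 − 8 = 4

rB=4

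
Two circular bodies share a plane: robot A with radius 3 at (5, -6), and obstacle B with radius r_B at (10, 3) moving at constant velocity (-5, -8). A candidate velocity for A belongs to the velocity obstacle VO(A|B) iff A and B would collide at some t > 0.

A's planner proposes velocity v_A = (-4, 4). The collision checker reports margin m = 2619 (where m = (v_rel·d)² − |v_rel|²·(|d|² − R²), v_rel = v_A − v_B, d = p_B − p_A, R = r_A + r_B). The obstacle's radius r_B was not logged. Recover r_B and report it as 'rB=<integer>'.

m = 2619
d = (5, 9);  v_rel = (1, 12),  |v_rel|² = 145
v_rel×d = (1)·(9) − (12)·(5) = -51
since m = R²·145 − (-51)²:  R² = (2601 + 2619) / 145 = 36
R = √36 = 6  ⇒  r_B = 6 − 3 = 3

rB=3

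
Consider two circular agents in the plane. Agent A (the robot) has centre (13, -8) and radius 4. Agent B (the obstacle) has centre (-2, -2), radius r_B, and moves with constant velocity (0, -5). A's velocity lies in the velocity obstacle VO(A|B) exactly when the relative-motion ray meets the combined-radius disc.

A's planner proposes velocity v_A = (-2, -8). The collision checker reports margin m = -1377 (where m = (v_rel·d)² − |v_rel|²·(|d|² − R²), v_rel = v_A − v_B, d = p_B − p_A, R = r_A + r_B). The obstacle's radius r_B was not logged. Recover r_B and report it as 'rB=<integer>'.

m = -1377
d = (-15, 6);  v_rel = (-2, -3),  |v_rel|² = 13
v_rel×d = (-2)·(6) − (-3)·(-15) = -57
since m = R²·13 − (-57)²:  R² = (3249 + -1377) / 13 = 144
R = √144 = 12  ⇒  r_B = 12 − 4 = 8

rB=8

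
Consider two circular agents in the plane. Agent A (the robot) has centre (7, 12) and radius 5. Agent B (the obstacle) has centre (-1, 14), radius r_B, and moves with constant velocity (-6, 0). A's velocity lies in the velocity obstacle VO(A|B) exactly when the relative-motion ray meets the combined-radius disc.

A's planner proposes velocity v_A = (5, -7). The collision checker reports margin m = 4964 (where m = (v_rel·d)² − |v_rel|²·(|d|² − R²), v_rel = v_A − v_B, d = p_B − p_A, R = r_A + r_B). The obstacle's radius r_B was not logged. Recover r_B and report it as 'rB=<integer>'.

m = 4964
d = (-8, 2);  v_rel = (11, -7),  |v_rel|² = 170
v_rel×d = (11)·(2) − (-7)·(-8) = -34
since m = R²·170 − (-34)²:  R² = (1156 + 4964) / 170 = 36
R = √36 = 6  ⇒  r_B = 6 − 5 = 1

rB=1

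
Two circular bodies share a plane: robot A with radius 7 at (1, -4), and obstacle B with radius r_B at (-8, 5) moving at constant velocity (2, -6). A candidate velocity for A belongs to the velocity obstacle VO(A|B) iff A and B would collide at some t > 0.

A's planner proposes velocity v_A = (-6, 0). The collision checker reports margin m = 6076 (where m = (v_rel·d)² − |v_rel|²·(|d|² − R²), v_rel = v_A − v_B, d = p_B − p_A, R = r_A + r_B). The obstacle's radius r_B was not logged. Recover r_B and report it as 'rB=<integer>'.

m = 6076
d = (-9, 9);  v_rel = (-8, 6),  |v_rel|² = 100
v_rel×d = (-8)·(9) − (6)·(-9) = -18
since m = R²·100 − (-18)²:  R² = (324 + 6076) / 100 = 64
R = √64 = 8  ⇒  r_B = 8 − 7 = 1

rB=1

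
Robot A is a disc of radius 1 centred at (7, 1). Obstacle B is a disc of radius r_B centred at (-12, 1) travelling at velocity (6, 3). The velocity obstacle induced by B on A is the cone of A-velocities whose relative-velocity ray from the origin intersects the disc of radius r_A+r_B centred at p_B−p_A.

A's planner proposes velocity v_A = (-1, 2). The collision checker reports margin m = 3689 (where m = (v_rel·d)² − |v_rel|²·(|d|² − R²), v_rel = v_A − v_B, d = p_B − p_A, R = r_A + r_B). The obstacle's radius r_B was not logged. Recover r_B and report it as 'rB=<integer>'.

m = 3689
d = (-19, 0);  v_rel = (-7, -1),  |v_rel|² = 50
v_rel×d = (-7)·(0) − (-1)·(-19) = -19
since m = R²·50 − (-19)²:  R² = (361 + 3689) / 50 = 81
R = √81 = 9  ⇒  r_B = 9 − 1 = 8

rB=8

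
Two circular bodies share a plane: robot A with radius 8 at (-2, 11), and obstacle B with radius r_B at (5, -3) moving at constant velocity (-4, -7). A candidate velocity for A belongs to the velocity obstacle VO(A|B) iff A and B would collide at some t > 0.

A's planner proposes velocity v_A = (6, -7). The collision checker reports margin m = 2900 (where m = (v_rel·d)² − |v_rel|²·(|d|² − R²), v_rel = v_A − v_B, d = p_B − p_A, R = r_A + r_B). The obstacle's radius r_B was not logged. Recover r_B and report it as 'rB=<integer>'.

m = 2900
d = (7, -14);  v_rel = (10, 0),  |v_rel|² = 100
v_rel×d = (10)·(-14) − (0)·(7) = -140
since m = R²·100 − (-140)²:  R² = (19600 + 2900) / 100 = 225
R = √225 = 15  ⇒  r_B = 15 − 8 = 7

rB=7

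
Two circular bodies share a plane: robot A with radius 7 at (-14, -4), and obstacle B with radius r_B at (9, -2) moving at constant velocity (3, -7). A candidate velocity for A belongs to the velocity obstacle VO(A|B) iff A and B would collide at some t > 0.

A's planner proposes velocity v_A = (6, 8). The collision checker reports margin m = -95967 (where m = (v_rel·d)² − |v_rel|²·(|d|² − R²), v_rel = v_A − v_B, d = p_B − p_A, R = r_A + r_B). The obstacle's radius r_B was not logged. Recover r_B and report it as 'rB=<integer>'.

m = -95967
d = (23, 2);  v_rel = (3, 15),  |v_rel|² = 234
v_rel×d = (3)·(2) − (15)·(23) = -339
since m = R²·234 − (-339)²:  R² = (114921 + -95967) / 234 = 81
R = √81 = 9  ⇒  r_B = 9 − 7 = 2

rB=2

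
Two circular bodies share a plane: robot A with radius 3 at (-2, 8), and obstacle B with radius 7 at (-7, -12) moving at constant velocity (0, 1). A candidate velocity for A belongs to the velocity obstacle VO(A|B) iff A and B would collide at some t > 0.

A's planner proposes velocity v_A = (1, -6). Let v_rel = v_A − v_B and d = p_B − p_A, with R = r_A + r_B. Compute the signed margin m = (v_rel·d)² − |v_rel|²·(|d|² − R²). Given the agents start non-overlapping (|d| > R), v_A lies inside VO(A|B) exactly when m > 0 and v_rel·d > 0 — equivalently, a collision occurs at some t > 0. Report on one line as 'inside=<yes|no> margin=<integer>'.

d = (-5, -20),  |d|² = 425;  R = 3+7 = 10,  c = 425−10² = 325
v_rel = (1, -7),  |v_rel|² = 50;  v_rel·d = (1)·(-5) + (-7)·(-20) = 135
50·t² − 270·t + 325 = 0  ⇒  m = 135² − 50·325 = 1975
m = 1975 > 0,  v_rel·d = 135 > 0  ⇒  inside

inside=yes margin=1975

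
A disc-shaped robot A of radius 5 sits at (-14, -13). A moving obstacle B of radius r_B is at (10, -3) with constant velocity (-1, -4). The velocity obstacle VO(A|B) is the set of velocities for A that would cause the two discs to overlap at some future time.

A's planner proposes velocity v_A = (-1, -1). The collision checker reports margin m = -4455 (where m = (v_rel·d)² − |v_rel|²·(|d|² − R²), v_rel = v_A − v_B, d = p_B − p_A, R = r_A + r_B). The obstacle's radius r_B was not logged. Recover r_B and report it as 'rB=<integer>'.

m = -4455
d = (24, 10);  v_rel = (0, 3),  |v_rel|² = 9
v_rel×d = (0)·(10) − (3)·(24) = -72
since m = R²·9 − (-72)²:  R² = (5184 + -4455) / 9 = 81
R = √81 = 9  ⇒  r_B = 9 − 5 = 4

rB=4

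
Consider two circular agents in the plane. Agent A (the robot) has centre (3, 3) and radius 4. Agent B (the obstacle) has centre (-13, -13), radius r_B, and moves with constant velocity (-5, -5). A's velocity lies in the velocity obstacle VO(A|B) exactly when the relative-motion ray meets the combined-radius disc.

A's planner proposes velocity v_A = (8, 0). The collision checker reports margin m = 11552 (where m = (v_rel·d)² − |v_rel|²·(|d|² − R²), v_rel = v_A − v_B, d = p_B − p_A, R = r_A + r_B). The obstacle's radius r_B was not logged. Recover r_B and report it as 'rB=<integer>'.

m = 11552
d = (-16, -16);  v_rel = (13, 5),  |v_rel|² = 194
v_rel×d = (13)·(-16) − (5)·(-16) = -128
since m = R²·194 − (-128)²:  R² = (16384 + 11552) / 194 = 144
R = √144 = 12  ⇒  r_B = 12 − 4 = 8

rB=8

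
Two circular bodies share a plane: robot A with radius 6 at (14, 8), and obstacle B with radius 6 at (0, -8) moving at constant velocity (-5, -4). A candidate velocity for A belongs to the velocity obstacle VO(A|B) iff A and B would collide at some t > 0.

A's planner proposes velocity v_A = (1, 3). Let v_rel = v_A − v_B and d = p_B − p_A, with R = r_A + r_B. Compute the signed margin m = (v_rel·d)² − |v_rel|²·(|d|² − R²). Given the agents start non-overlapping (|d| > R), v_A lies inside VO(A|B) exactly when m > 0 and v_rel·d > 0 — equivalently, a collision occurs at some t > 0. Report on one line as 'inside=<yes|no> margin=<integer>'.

d = (-14, -16),  |d|² = 452;  R = 6+6 = 12,  c = 452−12² = 308
v_rel = (6, 7),  |v_rel|² = 85;  v_rel·d = (6)·(-14) + (7)·(-16) = -196
85·t² + 392·t + 308 = 0  ⇒  m = (-196)² − 85·308 = 12236
m = 12236 > 0,  v_rel·d = -196 < 0  ⇒  outside

inside=no margin=12236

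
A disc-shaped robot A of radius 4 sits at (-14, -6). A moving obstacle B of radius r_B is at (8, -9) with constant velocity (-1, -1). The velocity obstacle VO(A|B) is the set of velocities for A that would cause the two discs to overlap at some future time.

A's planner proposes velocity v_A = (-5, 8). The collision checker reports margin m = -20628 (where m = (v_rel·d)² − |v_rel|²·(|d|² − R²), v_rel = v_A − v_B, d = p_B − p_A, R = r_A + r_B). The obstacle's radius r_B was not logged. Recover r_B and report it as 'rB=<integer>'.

m = -20628
d = (22, -3);  v_rel = (-4, 9),  |v_rel|² = 97
v_rel×d = (-4)·(-3) − (9)·(22) = -186
since m = R²·97 − (-186)²:  R² = (34596 + -20628) / 97 = 144
R = √144 = 12  ⇒  r_B = 12 − 4 = 8

rB=8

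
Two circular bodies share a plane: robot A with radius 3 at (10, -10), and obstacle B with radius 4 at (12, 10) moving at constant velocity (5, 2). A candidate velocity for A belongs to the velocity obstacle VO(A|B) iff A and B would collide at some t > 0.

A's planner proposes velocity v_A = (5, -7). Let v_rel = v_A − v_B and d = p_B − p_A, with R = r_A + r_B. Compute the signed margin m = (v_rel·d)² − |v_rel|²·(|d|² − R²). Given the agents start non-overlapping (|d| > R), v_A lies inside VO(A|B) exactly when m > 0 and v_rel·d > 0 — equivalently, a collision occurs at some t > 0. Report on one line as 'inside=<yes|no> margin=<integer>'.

d = (2, 20),  |d|² = 404;  R = 3+4 = 7,  c = 404−7² = 355
v_rel = (0, -9),  |v_rel|² = 81;  v_rel·d = (0)·(2) + (-9)·(20) = -180
81·t² + 360·t + 355 = 0  ⇒  m = (-180)² − 81·355 = 3645
m = 3645 > 0,  v_rel·d = -180 < 0  ⇒  outside

inside=no margin=3645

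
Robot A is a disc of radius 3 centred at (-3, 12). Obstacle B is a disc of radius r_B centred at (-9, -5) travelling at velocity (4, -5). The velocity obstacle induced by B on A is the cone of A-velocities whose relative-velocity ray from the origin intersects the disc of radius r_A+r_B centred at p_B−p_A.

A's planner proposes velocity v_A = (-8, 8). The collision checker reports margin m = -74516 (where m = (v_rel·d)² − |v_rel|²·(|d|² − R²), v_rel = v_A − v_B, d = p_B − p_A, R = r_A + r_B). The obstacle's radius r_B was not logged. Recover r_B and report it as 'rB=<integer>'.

m = -74516
d = (-6, -17);  v_rel = (-12, 13),  |v_rel|² = 313
v_rel×d = (-12)·(-17) − (13)·(-6) = 282
since m = R²·313 − 282²:  R² = (79524 + -74516) / 313 = 16
R = √16 = 4  ⇒  r_B = 4 − 3 = 1

rB=1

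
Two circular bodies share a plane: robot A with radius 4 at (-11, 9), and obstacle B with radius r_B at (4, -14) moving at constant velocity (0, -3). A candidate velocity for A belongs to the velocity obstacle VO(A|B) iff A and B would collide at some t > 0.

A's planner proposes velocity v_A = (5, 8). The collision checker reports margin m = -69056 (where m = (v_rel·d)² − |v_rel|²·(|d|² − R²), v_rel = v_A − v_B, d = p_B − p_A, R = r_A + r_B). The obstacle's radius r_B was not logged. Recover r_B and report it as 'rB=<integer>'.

m = -69056
d = (15, -23);  v_rel = (5, 11),  |v_rel|² = 146
v_rel×d = (5)·(-23) − (11)·(15) = -280
since m = R²·146 − (-280)²:  R² = (78400 + -69056) / 146 = 64
R = √64 = 8  ⇒  r_B = 8 − 4 = 4

rB=4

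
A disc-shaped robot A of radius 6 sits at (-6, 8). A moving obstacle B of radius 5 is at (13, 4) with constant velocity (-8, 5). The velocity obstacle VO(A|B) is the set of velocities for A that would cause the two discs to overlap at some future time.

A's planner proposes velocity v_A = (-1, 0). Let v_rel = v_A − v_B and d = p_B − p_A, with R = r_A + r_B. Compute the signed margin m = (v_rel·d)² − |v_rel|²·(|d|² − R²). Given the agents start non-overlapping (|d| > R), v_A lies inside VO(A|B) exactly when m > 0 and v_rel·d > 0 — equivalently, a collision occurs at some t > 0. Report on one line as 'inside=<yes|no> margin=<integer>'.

d = (19, -4),  |d|² = 377;  R = 6+5 = 11,  c = 377−11² = 256
v_rel = (7, -5),  |v_rel|² = 74;  v_rel·d = (7)·(19) + (-5)·(-4) = 153
74·t² − 306·t + 256 = 0  ⇒  m = 153² − 74·256 = 4465
m = 4465 > 0,  v_rel·d = 153 > 0  ⇒  inside

inside=yes margin=4465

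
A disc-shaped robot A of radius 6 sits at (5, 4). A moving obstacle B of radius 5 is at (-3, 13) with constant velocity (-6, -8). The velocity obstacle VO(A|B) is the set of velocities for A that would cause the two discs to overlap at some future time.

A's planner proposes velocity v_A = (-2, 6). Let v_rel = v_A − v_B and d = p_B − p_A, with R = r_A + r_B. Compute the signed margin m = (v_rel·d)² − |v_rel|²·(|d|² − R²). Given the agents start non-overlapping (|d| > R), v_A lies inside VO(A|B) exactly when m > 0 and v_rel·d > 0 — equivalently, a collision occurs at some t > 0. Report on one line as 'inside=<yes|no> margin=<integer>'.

d = (-8, 9),  |d|² = 145;  R = 6+5 = 11,  c = 145−11² = 24
v_rel = (4, 14),  |v_rel|² = 212;  v_rel·d = (4)·(-8) + (14)·(9) = 94
212·t² − 188·t + 24 = 0  ⇒  m = 94² − 212·24 = 3748
m = 3748 > 0,  v_rel·d = 94 > 0  ⇒  inside

inside=yes margin=3748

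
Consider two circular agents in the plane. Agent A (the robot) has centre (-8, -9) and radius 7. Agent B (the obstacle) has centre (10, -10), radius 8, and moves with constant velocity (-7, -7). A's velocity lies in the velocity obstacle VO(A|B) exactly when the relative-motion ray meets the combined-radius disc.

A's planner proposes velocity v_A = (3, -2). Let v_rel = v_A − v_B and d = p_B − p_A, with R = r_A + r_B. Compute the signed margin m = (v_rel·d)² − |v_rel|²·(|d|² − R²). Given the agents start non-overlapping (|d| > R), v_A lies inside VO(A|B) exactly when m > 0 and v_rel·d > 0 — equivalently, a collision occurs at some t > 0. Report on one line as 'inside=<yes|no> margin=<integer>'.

d = (18, -1),  |d|² = 325;  R = 7+8 = 15,  c = 325−15² = 100
v_rel = (10, 5),  |v_rel|² = 125;  v_rel·d = (10)·(18) + (5)·(-1) = 175
125·t² − 350·t + 100 = 0  ⇒  m = 175² − 125·100 = 18125
m = 18125 > 0,  v_rel·d = 175 > 0  ⇒  inside

inside=yes margin=18125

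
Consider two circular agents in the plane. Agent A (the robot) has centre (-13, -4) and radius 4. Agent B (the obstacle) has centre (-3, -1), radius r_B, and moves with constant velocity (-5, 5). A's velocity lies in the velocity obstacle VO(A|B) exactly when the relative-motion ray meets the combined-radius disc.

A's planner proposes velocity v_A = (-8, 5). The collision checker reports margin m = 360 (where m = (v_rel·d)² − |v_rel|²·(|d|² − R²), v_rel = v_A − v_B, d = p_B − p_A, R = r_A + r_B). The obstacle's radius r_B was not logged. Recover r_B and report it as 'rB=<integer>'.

m = 360
d = (10, 3);  v_rel = (-3, 0),  |v_rel|² = 9
v_rel×d = (-3)·(3) − (0)·(10) = -9
since m = R²·9 − (-9)²:  R² = (81 + 360) / 9 = 49
R = √49 = 7  ⇒  r_B = 7 − 4 = 3

rB=3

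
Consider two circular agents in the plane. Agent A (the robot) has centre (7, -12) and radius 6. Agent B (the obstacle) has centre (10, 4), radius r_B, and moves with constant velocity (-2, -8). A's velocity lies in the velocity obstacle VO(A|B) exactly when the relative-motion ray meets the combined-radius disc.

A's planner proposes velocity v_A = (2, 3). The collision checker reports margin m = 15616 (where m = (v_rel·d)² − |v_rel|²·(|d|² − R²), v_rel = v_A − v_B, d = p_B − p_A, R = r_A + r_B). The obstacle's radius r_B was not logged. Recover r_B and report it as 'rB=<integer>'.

m = 15616
d = (3, 16);  v_rel = (4, 11),  |v_rel|² = 137
v_rel×d = (4)·(16) − (11)·(3) = 31
since m = R²·137 − 31²:  R² = (961 + 15616) / 137 = 121
R = √121 = 11  ⇒  r_B = 11 − 6 = 5

rB=5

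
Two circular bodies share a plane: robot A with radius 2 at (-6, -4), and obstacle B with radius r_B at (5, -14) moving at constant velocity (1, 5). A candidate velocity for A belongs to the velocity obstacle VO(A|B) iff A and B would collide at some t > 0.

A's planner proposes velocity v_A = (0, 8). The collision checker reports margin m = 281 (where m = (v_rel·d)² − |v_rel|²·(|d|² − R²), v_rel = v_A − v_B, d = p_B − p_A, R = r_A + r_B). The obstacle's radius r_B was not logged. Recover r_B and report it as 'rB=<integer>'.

m = 281
d = (11, -10);  v_rel = (-1, 3),  |v_rel|² = 10
v_rel×d = (-1)·(-10) − (3)·(11) = -23
since m = R²·10 − (-23)²:  R² = (529 + 281) / 10 = 81
R = √81 = 9  ⇒  r_B = 9 − 2 = 7

rB=7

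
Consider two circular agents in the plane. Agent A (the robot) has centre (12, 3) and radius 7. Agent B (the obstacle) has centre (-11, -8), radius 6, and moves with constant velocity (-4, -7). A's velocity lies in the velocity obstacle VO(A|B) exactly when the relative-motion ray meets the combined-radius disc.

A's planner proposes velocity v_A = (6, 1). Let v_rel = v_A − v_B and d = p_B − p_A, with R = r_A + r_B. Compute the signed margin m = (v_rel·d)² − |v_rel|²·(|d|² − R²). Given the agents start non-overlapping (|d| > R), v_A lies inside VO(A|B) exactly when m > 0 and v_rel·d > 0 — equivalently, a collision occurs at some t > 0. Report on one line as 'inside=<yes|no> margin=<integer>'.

d = (-23, -11),  |d|² = 650;  R = 7+6 = 13,  c = 650−13² = 481
v_rel = (10, 8),  |v_rel|² = 164;  v_rel·d = (10)·(-23) + (8)·(-11) = -318
164·t² + 636·t + 481 = 0  ⇒  m = (-318)² − 164·481 = 22240
m = 22240 > 0,  v_rel·d = -318 < 0  ⇒  outside

inside=no margin=22240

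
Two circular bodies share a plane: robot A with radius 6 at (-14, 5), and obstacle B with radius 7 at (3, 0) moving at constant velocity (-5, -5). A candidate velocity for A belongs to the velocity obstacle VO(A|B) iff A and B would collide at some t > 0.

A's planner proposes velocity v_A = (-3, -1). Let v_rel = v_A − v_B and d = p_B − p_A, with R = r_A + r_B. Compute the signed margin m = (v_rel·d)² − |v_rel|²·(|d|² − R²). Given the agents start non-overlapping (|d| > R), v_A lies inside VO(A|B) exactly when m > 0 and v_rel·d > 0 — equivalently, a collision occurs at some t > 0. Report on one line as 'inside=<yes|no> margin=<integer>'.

d = (17, -5),  |d|² = 314;  R = 6+7 = 13,  c = 314−13² = 145
v_rel = (2, 4),  |v_rel|² = 20;  v_rel·d = (2)·(17) + (4)·(-5) = 14
20·t² − 28·t + 145 = 0  ⇒  m = 14² − 20·145 = -2704
m = -2704 < 0,  v_rel·d = 14 > 0  ⇒  outside

inside=no margin=-2704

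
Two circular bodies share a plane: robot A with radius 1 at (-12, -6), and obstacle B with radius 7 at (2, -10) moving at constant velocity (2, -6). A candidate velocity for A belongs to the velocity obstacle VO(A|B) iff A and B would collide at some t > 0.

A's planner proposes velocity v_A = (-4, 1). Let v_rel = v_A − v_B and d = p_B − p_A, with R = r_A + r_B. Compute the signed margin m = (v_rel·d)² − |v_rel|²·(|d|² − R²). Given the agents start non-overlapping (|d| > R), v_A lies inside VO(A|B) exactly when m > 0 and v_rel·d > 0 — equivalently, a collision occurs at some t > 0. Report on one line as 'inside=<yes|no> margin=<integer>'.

d = (14, -4),  |d|² = 212;  R = 1+7 = 8,  c = 212−8² = 148
v_rel = (-6, 7),  |v_rel|² = 85;  v_rel·d = (-6)·(14) + (7)·(-4) = -112
85·t² + 224·t + 148 = 0  ⇒  m = (-112)² − 85·148 = -36
m = -36 < 0,  v_rel·d = -112 < 0  ⇒  outside

inside=no margin=-36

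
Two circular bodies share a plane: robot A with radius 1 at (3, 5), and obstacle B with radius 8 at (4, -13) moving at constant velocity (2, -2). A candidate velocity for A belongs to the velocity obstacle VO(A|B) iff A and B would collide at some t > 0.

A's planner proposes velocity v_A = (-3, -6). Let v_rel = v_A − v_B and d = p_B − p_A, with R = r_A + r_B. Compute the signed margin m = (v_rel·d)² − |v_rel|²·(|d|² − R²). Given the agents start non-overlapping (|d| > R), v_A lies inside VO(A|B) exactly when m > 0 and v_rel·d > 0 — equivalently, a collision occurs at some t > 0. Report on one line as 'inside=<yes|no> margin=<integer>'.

d = (1, -18),  |d|² = 325;  R = 1+8 = 9,  c = 325−9² = 244
v_rel = (-5, -4),  |v_rel|² = 41;  v_rel·d = (-5)·(1) + (-4)·(-18) = 67
41·t² − 134·t + 244 = 0  ⇒  m = 67² − 41·244 = -5515
m = -5515 < 0,  v_rel·d = 67 > 0  ⇒  outside

inside=no margin=-5515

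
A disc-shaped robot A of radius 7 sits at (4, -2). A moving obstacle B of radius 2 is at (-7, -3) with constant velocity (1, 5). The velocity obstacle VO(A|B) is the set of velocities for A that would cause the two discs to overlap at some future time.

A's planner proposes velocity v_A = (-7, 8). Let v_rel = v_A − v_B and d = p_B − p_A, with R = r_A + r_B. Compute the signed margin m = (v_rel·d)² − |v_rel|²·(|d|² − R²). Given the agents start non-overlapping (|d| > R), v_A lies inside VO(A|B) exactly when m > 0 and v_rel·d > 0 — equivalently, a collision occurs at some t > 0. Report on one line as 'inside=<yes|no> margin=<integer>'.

d = (-11, -1),  |d|² = 122;  R = 7+2 = 9,  c = 122−9² = 41
v_rel = (-8, 3),  |v_rel|² = 73;  v_rel·d = (-8)·(-11) + (3)·(-1) = 85
73·t² − 170·t + 41 = 0  ⇒  m = 85² − 73·41 = 4232
m = 4232 > 0,  v_rel·d = 85 > 0  ⇒  inside

inside=yes margin=4232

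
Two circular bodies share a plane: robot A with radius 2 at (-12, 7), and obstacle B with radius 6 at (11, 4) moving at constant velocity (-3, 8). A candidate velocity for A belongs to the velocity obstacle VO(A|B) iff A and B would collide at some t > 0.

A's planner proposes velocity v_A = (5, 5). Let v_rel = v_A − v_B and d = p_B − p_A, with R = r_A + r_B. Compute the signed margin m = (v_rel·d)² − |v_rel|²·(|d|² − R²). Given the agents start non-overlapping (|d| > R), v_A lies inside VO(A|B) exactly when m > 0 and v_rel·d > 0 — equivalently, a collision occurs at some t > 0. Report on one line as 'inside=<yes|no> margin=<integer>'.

d = (23, -3),  |d|² = 538;  R = 2+6 = 8,  c = 538−8² = 474
v_rel = (8, -3),  |v_rel|² = 73;  v_rel·d = (8)·(23) + (-3)·(-3) = 193
73·t² − 386·t + 474 = 0  ⇒  m = 193² − 73·474 = 2647
m = 2647 > 0,  v_rel·d = 193 > 0  ⇒  inside

inside=yes margin=2647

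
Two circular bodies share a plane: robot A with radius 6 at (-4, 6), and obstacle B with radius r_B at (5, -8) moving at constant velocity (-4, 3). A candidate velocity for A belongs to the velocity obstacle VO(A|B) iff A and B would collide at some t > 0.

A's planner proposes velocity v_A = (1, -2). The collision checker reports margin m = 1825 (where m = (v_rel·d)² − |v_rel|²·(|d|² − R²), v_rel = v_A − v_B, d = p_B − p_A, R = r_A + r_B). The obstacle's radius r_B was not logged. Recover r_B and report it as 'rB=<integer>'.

m = 1825
d = (9, -14);  v_rel = (5, -5),  |v_rel|² = 50
v_rel×d = (5)·(-14) − (-5)·(9) = -25
since m = R²·50 − (-25)²:  R² = (625 + 1825) / 50 = 49
R = √49 = 7  ⇒  r_B = 7 − 6 = 1

rB=1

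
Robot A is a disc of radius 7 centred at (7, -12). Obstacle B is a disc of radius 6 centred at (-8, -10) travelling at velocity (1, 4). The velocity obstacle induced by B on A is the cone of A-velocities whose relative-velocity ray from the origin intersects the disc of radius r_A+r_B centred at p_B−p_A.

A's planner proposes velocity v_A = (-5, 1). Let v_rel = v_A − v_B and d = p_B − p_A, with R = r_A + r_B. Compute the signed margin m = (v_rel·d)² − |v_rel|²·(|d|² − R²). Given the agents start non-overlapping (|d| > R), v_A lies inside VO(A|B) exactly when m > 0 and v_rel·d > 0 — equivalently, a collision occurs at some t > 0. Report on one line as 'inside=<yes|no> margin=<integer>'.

d = (-15, 2),  |d|² = 229;  R = 7+6 = 13,  c = 229−13² = 60
v_rel = (-6, -3),  |v_rel|² = 45;  v_rel·d = (-6)·(-15) + (-3)·(2) = 84
45·t² − 168·t + 60 = 0  ⇒  m = 84² − 45·60 = 4356
m = 4356 > 0,  v_rel·d = 84 > 0  ⇒  inside

inside=yes margin=4356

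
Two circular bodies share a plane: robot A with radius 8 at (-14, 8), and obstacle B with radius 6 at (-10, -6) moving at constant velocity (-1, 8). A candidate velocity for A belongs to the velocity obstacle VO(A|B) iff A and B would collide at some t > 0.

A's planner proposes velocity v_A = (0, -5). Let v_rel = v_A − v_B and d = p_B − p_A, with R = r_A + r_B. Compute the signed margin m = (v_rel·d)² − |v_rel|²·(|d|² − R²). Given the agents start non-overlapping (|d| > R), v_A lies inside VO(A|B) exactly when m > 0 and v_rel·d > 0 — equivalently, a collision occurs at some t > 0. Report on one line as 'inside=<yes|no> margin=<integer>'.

d = (4, -14),  |d|² = 212;  R = 8+6 = 14,  c = 212−14² = 16
v_rel = (1, -13),  |v_rel|² = 170;  v_rel·d = (1)·(4) + (-13)·(-14) = 186
170·t² − 372·t + 16 = 0  ⇒  m = 186² − 170·16 = 31876
m = 31876 > 0,  v_rel·d = 186 > 0  ⇒  inside

inside=yes margin=31876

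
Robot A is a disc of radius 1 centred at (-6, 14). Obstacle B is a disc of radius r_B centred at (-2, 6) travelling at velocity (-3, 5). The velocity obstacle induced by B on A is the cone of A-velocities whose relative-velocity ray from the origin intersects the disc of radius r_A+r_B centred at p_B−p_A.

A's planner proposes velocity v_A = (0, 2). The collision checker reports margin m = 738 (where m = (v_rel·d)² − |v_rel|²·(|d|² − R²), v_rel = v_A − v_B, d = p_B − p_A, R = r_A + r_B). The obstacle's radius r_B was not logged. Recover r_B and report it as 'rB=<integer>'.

m = 738
d = (4, -8);  v_rel = (3, -3),  |v_rel|² = 18
v_rel×d = (3)·(-8) − (-3)·(4) = -12
since m = R²·18 − (-12)²:  R² = (144 + 738) / 18 = 49
R = √49 = 7  ⇒  r_B = 7 − 1 = 6

rB=6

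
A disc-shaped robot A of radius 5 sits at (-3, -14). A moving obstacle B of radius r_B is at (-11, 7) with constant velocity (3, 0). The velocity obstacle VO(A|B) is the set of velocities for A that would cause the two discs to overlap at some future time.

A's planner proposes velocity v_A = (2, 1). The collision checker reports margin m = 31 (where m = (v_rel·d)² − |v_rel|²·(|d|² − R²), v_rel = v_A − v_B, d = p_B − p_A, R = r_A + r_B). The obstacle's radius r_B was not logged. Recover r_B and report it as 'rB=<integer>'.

m = 31
d = (-8, 21);  v_rel = (-1, 1),  |v_rel|² = 2
v_rel×d = (-1)·(21) − (1)·(-8) = -13
since m = R²·2 − (-13)²:  R² = (169 + 31) / 2 = 100
R = √100 = 10  ⇒  r_B = 10 − 5 = 5

rB=5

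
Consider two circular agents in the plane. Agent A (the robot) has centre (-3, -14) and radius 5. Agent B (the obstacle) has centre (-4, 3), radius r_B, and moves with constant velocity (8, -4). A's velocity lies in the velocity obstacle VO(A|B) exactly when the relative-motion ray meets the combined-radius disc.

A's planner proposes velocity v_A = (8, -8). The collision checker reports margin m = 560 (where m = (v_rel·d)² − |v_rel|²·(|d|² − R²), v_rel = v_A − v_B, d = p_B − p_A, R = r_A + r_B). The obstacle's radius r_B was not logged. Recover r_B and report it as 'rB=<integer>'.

m = 560
d = (-1, 17);  v_rel = (0, -4),  |v_rel|² = 16
v_rel×d = (0)·(17) − (-4)·(-1) = -4
since m = R²·16 − (-4)²:  R² = (16 + 560) / 16 = 36
R = √36 = 6  ⇒  r_B = 6 − 5 = 1

rB=1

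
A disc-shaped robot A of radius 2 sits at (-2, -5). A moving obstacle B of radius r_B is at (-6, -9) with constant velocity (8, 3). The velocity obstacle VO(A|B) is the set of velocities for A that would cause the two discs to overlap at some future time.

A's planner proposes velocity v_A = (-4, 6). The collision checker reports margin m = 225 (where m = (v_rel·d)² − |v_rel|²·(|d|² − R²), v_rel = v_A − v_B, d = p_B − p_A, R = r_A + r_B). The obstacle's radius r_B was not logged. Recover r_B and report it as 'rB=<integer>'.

m = 225
d = (-4, -4);  v_rel = (-12, 3),  |v_rel|² = 153
v_rel×d = (-12)·(-4) − (3)·(-4) = 60
since m = R²·153 − 60²:  R² = (3600 + 225) / 153 = 25
R = √25 = 5  ⇒  r_B = 5 − 2 = 3

rB=3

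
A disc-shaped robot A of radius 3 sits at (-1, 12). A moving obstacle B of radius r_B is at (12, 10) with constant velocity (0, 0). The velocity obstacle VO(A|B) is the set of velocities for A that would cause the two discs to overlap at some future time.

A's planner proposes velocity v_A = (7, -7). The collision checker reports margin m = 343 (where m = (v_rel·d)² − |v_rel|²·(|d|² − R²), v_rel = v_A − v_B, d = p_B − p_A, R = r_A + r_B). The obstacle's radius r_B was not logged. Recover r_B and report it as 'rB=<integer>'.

m = 343
d = (13, -2);  v_rel = (7, -7),  |v_rel|² = 98
v_rel×d = (7)·(-2) − (-7)·(13) = 77
since m = R²·98 − 77²:  R² = (5929 + 343) / 98 = 64
R = √64 = 8  ⇒  r_B = 8 − 3 = 5

rB=5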